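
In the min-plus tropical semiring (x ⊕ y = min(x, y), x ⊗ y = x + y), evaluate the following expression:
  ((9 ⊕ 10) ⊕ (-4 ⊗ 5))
((9 ⊕ 10) ⊕ (-4 ⊗ 5)) = 1

Expand innermost to outermost. Recall ⊕ takes the minimum of its arguments and ⊗ takes their sum. Working out the expression ((9 ⊕ 10) ⊕ (-4 ⊗ 5)) gives 1.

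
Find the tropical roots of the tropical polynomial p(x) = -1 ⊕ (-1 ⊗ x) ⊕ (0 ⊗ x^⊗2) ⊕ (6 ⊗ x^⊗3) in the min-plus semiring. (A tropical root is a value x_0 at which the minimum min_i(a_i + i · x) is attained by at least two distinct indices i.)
Roots: {-6, -1, 0}

Each tropical root is a break point of the lower envelope of the lines y = a_i + i · x (there are 4 lines, with slopes 0, 1, ..., 3). Only the lines that attain the minimum somewhere contribute to roots; other lines are dominated. Here the surviving (envelope) indices are i = 3, i = 2, i = 1, i = 0.
Intersections between consecutive envelope lines give the roots: for adjacent envelope indices i < j the intersection is x = (a_i − a_j) / (j − i). Reading off the sorted break points: {-6, -1, 0}.
Verification: at each break x_0, at least two indices attain the minimum of min_i(a_i + i · x_0).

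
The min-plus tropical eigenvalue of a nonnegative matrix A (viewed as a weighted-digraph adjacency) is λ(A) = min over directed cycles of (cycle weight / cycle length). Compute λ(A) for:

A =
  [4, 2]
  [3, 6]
λ(A) = 5/2

Enumerate directed cycles and compute their means (weight / length). Sample:
  cycle 0 → 0: weight = 4, length = 1, mean = 4/1 ≈ 4.000
  cycle 1 → 1: weight = 6, length = 1, mean = 6/1 ≈ 6.000
  cycle 0 → 1 → 0: weight = 5, length = 2, mean = 5/2 ≈ 2.500
  cycle 1 → 0 → 1: weight = 5, length = 2, mean = 5/2 ≈ 2.500
Minimum mean = 2.500, attained e.g. along the cycle 0 → 1 → 0 with weight 5 and length 2. So λ(A) = 5/2 = 5/2.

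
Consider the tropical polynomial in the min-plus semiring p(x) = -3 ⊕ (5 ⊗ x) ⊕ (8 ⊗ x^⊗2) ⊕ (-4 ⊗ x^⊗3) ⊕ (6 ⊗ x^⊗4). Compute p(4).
p(4) = -3

A tropical monomial a ⊗ x^⊗i evaluates to a + i · x. Evaluating each term at x = 4:
  Term 0 contributes -3 + 0 · 4 = -3
  Term 1 contributes 5 + 1 · 4 = 9
  Term 2 contributes 8 + 2 · 4 = 16
  Term 3 contributes -4 + 3 · 4 = 8
  Term 4 contributes 6 + 4 · 4 = 22
p(4) = ⊕ of these = min[-3, 9, 16, 8, 22] = -3.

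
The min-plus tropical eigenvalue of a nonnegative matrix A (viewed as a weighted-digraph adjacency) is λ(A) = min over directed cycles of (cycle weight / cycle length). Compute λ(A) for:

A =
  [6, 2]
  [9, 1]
λ(A) = 1

Enumerate directed cycles and compute their means (weight / length). Sample:
  cycle 0 → 0: weight = 6, length = 1, mean = 6/1 ≈ 6.000
  cycle 1 → 1: weight = 1, length = 1, mean = 1/1 ≈ 1.000
  cycle 0 → 1 → 0: weight = 11, length = 2, mean = 11/2 ≈ 5.500
  cycle 1 → 0 → 1: weight = 11, length = 2, mean = 11/2 ≈ 5.500
Minimum mean = 1.000, attained e.g. along the cycle 1 → 1 with weight 1 and length 1. So λ(A) = 1/1 = 1.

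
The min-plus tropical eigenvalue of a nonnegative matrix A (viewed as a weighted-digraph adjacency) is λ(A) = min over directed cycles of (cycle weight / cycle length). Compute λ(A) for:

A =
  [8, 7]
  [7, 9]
λ(A) = 7

Enumerate directed cycles and compute their means (weight / length). Sample:
  cycle 0 → 0: weight = 8, length = 1, mean = 8/1 ≈ 8.000
  cycle 1 → 1: weight = 9, length = 1, mean = 9/1 ≈ 9.000
  cycle 0 → 1 → 0: weight = 14, length = 2, mean = 14/2 ≈ 7.000
  cycle 1 → 0 → 1: weight = 14, length = 2, mean = 14/2 ≈ 7.000
Minimum mean = 7.000, attained e.g. along the cycle 0 → 1 → 0 with weight 14 and length 2. So λ(A) = 14/2 = 7.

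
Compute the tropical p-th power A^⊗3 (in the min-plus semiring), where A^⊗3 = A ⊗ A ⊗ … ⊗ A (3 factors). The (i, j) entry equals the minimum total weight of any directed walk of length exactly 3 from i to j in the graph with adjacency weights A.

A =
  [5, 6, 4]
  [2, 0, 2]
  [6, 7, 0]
A^⊗3 =
  [8, 6, 4]
  [2, 0, 2]
  [6, 7, 0]

Each entry (A^⊗3)_ij equals the minimum over all length-3 walks i = v_0 → v_1 → … → v_3 = j of Σ_t A[v_t][v_{t+1}]. For example, for (i, j) = (0, 2) we minimise over 9 possible intermediate vertex sequences; the minimum is 4, attained along the walk 0 → 2 → 2 → 2.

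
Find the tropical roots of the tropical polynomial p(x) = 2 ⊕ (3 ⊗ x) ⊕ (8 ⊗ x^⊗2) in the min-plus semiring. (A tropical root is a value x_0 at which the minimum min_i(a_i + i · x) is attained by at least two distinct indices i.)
Roots: {-5, -1}

Each tropical root is a break point of the lower envelope of the lines y = a_i + i · x (there are 3 lines, with slopes 0, 1, ..., 2). Only the lines that attain the minimum somewhere contribute to roots; other lines are dominated. Here the surviving (envelope) indices are i = 2, i = 1, i = 0.
Intersections between consecutive envelope lines give the roots: for adjacent envelope indices i < j the intersection is x = (a_i − a_j) / (j − i). Reading off the sorted break points: {-5, -1}.
Verification: at each break x_0, at least two indices attain the minimum of min_i(a_i + i · x_0).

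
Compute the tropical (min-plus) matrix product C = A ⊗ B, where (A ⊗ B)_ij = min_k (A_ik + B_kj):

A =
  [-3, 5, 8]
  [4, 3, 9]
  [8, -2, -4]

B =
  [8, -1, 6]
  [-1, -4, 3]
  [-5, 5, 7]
A ⊗ B =
  [3, -4, 3]
  [2, -1, 6]
  [-9, -6, 1]

Apply the min-plus product entry-by-entry:
  C[0][0] = min over k of (A[0][0] + B[0][0] = -3 + 8 = 5, A[0][1] + B[1][0] = 5 + -1 = 4, A[0][2] + B[2][0] = 8 + -5 = 3) = 3 (attained at k = 2)
  C[0][1] = min over k of (A[0][0] + B[0][1] = -3 + -1 = -4, A[0][1] + B[1][1] = 5 + -4 = 1, A[0][2] + B[2][1] = 8 + 5 = 13) = -4 (attained at k = 0)
  C[0][2] = min over k of (A[0][0] + B[0][2] = -3 + 6 = 3, A[0][1] + B[1][2] = 5 + 3 = 8, A[0][2] + B[2][2] = 8 + 7 = 15) = 3 (attained at k = 0)
  C[1][0] = min over k of (A[1][0] + B[0][0] = 4 + 8 = 12, A[1][1] + B[1][0] = 3 + -1 = 2, A[1][2] + B[2][0] = 9 + -5 = 4) = 2 (attained at k = 1)
  C[1][1] = min over k of (A[1][0] + B[0][1] = 4 + -1 = 3, A[1][1] + B[1][1] = 3 + -4 = -1, A[1][2] + B[2][1] = 9 + 5 = 14) = -1 (attained at k = 1)
  C[1][2] = min over k of (A[1][0] + B[0][2] = 4 + 6 = 10, A[1][1] + B[1][2] = 3 + 3 = 6, A[1][2] + B[2][2] = 9 + 7 = 16) = 6 (attained at k = 1)
  C[2][0] = min over k of (A[2][0] + B[0][0] = 8 + 8 = 16, A[2][1] + B[1][0] = -2 + -1 = -3, A[2][2] + B[2][0] = -4 + -5 = -9) = -9 (attained at k = 2)
  C[2][1] = min over k of (A[2][0] + B[0][1] = 8 + -1 = 7, A[2][1] + B[1][1] = -2 + -4 = -6, A[2][2] + B[2][1] = -4 + 5 = 1) = -6 (attained at k = 1)
  C[2][2] = min over k of (A[2][0] + B[0][2] = 8 + 6 = 14, A[2][1] + B[1][2] = -2 + 3 = 1, A[2][2] + B[2][2] = -4 + 7 = 3) = 1 (attained at k = 1)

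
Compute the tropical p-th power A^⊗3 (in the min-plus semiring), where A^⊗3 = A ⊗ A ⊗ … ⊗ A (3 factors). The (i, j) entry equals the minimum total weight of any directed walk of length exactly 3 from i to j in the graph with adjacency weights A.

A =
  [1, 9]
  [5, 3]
A^⊗3 =
  [3, 11]
  [7, 9]

Each entry (A^⊗3)_ij equals the minimum over all length-3 walks i = v_0 → v_1 → … → v_3 = j of Σ_t A[v_t][v_{t+1}]. For example, for (i, j) = (0, 1) we minimise over 4 possible intermediate vertex sequences; the minimum is 11, attained along the walk 0 → 0 → 0 → 1.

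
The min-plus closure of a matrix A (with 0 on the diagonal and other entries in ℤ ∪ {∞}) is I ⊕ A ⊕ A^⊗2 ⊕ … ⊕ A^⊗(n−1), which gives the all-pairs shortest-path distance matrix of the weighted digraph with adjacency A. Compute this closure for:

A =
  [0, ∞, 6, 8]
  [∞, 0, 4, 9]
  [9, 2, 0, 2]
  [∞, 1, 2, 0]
Closure =
  [0, 8, 6, 8]
  [13, 0, 4, 6]
  [9, 2, 0, 2]
  [11, 1, 2, 0]

This is the Floyd-Warshall all-pairs shortest-path computation. For each intermediate vertex k = 0, 1, …, 3, update dist[i][j] ← min(dist[i][j], dist[i][k] + dist[k][j]). The final matrix gives, for each (i, j), the minimum total weight of any directed path from i to j (possibly empty when i = j).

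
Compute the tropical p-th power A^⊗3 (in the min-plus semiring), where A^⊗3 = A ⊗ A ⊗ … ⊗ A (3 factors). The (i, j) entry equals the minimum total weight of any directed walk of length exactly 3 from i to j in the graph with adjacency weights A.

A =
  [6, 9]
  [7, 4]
A^⊗3 =
  [18, 17]
  [15, 12]

Each entry (A^⊗3)_ij equals the minimum over all length-3 walks i = v_0 → v_1 → … → v_3 = j of Σ_t A[v_t][v_{t+1}]. For example, for (i, j) = (0, 1) we minimise over 4 possible intermediate vertex sequences; the minimum is 17, attained along the walk 0 → 1 → 1 → 1.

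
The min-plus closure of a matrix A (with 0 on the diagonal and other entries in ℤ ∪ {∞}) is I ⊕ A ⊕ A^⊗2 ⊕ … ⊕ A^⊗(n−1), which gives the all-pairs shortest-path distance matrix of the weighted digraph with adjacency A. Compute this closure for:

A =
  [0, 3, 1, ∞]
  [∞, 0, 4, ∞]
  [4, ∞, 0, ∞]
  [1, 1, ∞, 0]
Closure =
  [0, 3, 1, ∞]
  [8, 0, 4, ∞]
  [4, 7, 0, ∞]
  [1, 1, 2, 0]

This is the Floyd-Warshall all-pairs shortest-path computation. For each intermediate vertex k = 0, 1, …, 3, update dist[i][j] ← min(dist[i][j], dist[i][k] + dist[k][j]). The final matrix gives, for each (i, j), the minimum total weight of any directed path from i to j (possibly empty when i = j).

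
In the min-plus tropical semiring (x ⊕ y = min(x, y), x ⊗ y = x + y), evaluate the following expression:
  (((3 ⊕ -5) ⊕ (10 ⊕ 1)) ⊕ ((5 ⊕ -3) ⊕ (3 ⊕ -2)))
(((3 ⊕ -5) ⊕ (10 ⊕ 1)) ⊕ ((5 ⊕ -3) ⊕ (3 ⊕ -2))) = -5

Expand innermost to outermost. Recall ⊕ takes the minimum of its arguments and ⊗ takes their sum. Working out the expression (((3 ⊕ -5) ⊕ (10 ⊕ 1)) ⊕ ((5 ⊕ -3) ⊕ (3 ⊕ -2))) gives -5.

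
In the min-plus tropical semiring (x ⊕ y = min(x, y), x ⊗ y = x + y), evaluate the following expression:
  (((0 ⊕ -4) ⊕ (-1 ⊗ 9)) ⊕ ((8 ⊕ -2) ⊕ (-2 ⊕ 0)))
(((0 ⊕ -4) ⊕ (-1 ⊗ 9)) ⊕ ((8 ⊕ -2) ⊕ (-2 ⊕ 0))) = -4

Expand innermost to outermost. Recall ⊕ takes the minimum of its arguments and ⊗ takes their sum. Working out the expression (((0 ⊕ -4) ⊕ (-1 ⊗ 9)) ⊕ ((8 ⊕ -2) ⊕ (-2 ⊕ 0))) gives -4.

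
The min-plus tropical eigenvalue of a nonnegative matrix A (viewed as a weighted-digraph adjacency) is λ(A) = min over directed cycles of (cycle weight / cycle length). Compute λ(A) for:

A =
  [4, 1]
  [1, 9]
λ(A) = 1

Enumerate directed cycles and compute their means (weight / length). Sample:
  cycle 0 → 0: weight = 4, length = 1, mean = 4/1 ≈ 4.000
  cycle 1 → 1: weight = 9, length = 1, mean = 9/1 ≈ 9.000
  cycle 0 → 1 → 0: weight = 2, length = 2, mean = 2/2 ≈ 1.000
  cycle 1 → 0 → 1: weight = 2, length = 2, mean = 2/2 ≈ 1.000
Minimum mean = 1.000, attained e.g. along the cycle 0 → 1 → 0 with weight 2 and length 2. So λ(A) = 2/2 = 1.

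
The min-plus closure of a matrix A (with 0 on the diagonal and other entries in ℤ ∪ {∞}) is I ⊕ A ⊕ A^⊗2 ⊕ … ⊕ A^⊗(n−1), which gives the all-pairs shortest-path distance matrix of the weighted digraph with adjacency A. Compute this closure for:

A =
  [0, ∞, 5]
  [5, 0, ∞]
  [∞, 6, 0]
Closure =
  [0, 11, 5]
  [5, 0, 10]
  [11, 6, 0]

This is the Floyd-Warshall all-pairs shortest-path computation. For each intermediate vertex k = 0, 1, …, 2, update dist[i][j] ← min(dist[i][j], dist[i][k] + dist[k][j]). The final matrix gives, for each (i, j), the minimum total weight of any directed path from i to j (possibly empty when i = j).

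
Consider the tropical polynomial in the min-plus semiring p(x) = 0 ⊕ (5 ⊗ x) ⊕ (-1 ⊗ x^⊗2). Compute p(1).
p(1) = 0

A tropical monomial a ⊗ x^⊗i evaluates to a + i · x. Evaluating each term at x = 1:
  Term 0 contributes 0 + 0 · 1 = 0
  Term 1 contributes 5 + 1 · 1 = 6
  Term 2 contributes -1 + 2 · 1 = 1
p(1) = ⊕ of these = min[0, 6, 1] = 0.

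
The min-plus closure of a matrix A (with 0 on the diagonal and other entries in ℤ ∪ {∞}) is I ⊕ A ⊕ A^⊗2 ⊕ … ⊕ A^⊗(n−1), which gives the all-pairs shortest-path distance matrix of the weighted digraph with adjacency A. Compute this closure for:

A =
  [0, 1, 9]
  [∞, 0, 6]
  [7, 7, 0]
Closure =
  [0, 1, 7]
  [13, 0, 6]
  [7, 7, 0]

This is the Floyd-Warshall all-pairs shortest-path computation. For each intermediate vertex k = 0, 1, …, 2, update dist[i][j] ← min(dist[i][j], dist[i][k] + dist[k][j]). The final matrix gives, for each (i, j), the minimum total weight of any directed path from i to j (possibly empty when i = j).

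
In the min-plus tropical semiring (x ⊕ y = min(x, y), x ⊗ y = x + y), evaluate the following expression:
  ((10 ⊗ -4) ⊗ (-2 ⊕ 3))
((10 ⊗ -4) ⊗ (-2 ⊕ 3)) = 4

Expand innermost to outermost. Recall ⊕ takes the minimum of its arguments and ⊗ takes their sum. Working out the expression ((10 ⊗ -4) ⊗ (-2 ⊕ 3)) gives 4.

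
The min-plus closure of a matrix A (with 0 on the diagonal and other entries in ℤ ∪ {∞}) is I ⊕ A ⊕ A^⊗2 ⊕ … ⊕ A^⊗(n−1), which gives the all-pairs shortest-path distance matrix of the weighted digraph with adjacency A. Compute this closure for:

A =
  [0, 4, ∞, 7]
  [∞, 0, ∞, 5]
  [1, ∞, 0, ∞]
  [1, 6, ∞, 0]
Closure =
  [0, 4, ∞, 7]
  [6, 0, ∞, 5]
  [1, 5, 0, 8]
  [1, 5, ∞, 0]

This is the Floyd-Warshall all-pairs shortest-path computation. For each intermediate vertex k = 0, 1, …, 3, update dist[i][j] ← min(dist[i][j], dist[i][k] + dist[k][j]). The final matrix gives, for each (i, j), the minimum total weight of any directed path from i to j (possibly empty when i = j).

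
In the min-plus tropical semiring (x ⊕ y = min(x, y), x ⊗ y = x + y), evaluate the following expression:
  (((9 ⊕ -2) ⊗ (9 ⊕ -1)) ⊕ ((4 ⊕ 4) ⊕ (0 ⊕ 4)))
(((9 ⊕ -2) ⊗ (9 ⊕ -1)) ⊕ ((4 ⊕ 4) ⊕ (0 ⊕ 4))) = -3

Expand innermost to outermost. Recall ⊕ takes the minimum of its arguments and ⊗ takes their sum. Working out the expression (((9 ⊕ -2) ⊗ (9 ⊕ -1)) ⊕ ((4 ⊕ 4) ⊕ (0 ⊕ 4))) gives -3.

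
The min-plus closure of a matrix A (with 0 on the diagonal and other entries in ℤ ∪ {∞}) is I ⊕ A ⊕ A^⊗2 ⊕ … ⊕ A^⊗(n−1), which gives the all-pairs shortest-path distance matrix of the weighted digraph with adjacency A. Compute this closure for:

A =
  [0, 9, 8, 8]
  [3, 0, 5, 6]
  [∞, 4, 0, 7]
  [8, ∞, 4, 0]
Closure =
  [0, 9, 8, 8]
  [3, 0, 5, 6]
  [7, 4, 0, 7]
  [8, 8, 4, 0]

This is the Floyd-Warshall all-pairs shortest-path computation. For each intermediate vertex k = 0, 1, …, 3, update dist[i][j] ← min(dist[i][j], dist[i][k] + dist[k][j]). The final matrix gives, for each (i, j), the minimum total weight of any directed path from i to j (possibly empty when i = j).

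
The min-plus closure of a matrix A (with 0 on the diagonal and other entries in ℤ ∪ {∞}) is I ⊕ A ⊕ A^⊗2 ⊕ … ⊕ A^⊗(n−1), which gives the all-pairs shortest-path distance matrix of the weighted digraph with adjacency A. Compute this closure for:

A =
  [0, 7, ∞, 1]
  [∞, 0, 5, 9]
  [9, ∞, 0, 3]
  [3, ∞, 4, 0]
Closure =
  [0, 7, 5, 1]
  [11, 0, 5, 8]
  [6, 13, 0, 3]
  [3, 10, 4, 0]

This is the Floyd-Warshall all-pairs shortest-path computation. For each intermediate vertex k = 0, 1, …, 3, update dist[i][j] ← min(dist[i][j], dist[i][k] + dist[k][j]). The final matrix gives, for each (i, j), the minimum total weight of any directed path from i to j (possibly empty when i = j).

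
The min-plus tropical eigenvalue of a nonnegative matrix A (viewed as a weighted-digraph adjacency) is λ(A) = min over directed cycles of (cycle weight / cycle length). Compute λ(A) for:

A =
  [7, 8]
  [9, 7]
λ(A) = 7

Enumerate directed cycles and compute their means (weight / length). Sample:
  cycle 0 → 0: weight = 7, length = 1, mean = 7/1 ≈ 7.000
  cycle 1 → 1: weight = 7, length = 1, mean = 7/1 ≈ 7.000
  cycle 0 → 1 → 0: weight = 17, length = 2, mean = 17/2 ≈ 8.500
  cycle 1 → 0 → 1: weight = 17, length = 2, mean = 17/2 ≈ 8.500
Minimum mean = 7.000, attained e.g. along the cycle 0 → 0 with weight 7 and length 1. So λ(A) = 7/1 = 7.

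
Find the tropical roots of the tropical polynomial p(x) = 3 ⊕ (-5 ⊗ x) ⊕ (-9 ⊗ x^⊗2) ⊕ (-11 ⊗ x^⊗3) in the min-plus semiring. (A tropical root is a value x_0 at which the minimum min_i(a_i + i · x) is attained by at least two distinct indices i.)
Roots: {2, 4, 8}

Each tropical root is a break point of the lower envelope of the lines y = a_i + i · x (there are 4 lines, with slopes 0, 1, ..., 3). Only the lines that attain the minimum somewhere contribute to roots; other lines are dominated. Here the surviving (envelope) indices are i = 3, i = 2, i = 1, i = 0.
Intersections between consecutive envelope lines give the roots: for adjacent envelope indices i < j the intersection is x = (a_i − a_j) / (j − i). Reading off the sorted break points: {2, 4, 8}.
Verification: at each break x_0, at least two indices attain the minimum of min_i(a_i + i · x_0).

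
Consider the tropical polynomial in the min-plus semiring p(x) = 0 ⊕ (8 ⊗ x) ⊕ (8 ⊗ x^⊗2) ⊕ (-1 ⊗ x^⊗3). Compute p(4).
p(4) = 0

A tropical monomial a ⊗ x^⊗i evaluates to a + i · x. Evaluating each term at x = 4:
  Term 0 contributes 0 + 0 · 4 = 0
  Term 1 contributes 8 + 1 · 4 = 12
  Term 2 contributes 8 + 2 · 4 = 16
  Term 3 contributes -1 + 3 · 4 = 11
p(4) = ⊕ of these = min[0, 12, 16, 11] = 0.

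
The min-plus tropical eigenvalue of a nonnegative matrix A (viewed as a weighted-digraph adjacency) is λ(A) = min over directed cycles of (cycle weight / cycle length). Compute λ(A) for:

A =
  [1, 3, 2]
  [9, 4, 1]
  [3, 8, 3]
λ(A) = 1

Enumerate directed cycles and compute their means (weight / length). Sample:
  cycle 0 → 0: weight = 1, length = 1, mean = 1/1 ≈ 1.000
  cycle 1 → 1: weight = 4, length = 1, mean = 4/1 ≈ 4.000
  cycle 2 → 2: weight = 3, length = 1, mean = 3/1 ≈ 3.000
  cycle 0 → 1 → 0: weight = 12, length = 2, mean = 12/2 ≈ 6.000
  cycle 0 → 2 → 0: weight = 5, length = 2, mean = 5/2 ≈ 2.500
  cycle 1 → 0 → 1: weight = 12, length = 2, mean = 12/2 ≈ 6.000
Minimum mean = 1.000, attained e.g. along the cycle 0 → 0 with weight 1 and length 1. So λ(A) = 1/1 = 1.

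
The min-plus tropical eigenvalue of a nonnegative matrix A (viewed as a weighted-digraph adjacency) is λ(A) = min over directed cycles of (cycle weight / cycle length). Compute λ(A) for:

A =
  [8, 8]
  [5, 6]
λ(A) = 6

Enumerate directed cycles and compute their means (weight / length). Sample:
  cycle 0 → 0: weight = 8, length = 1, mean = 8/1 ≈ 8.000
  cycle 1 → 1: weight = 6, length = 1, mean = 6/1 ≈ 6.000
  cycle 0 → 1 → 0: weight = 13, length = 2, mean = 13/2 ≈ 6.500
  cycle 1 → 0 → 1: weight = 13, length = 2, mean = 13/2 ≈ 6.500
Minimum mean = 6.000, attained e.g. along the cycle 1 → 1 with weight 6 and length 1. So λ(A) = 6/1 = 6.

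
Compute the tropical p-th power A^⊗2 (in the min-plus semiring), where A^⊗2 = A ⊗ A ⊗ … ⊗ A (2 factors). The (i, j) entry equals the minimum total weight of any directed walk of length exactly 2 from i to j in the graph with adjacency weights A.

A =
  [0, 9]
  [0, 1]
A^⊗2 =
  [0, 9]
  [0, 2]

Each entry (A^⊗2)_ij equals the minimum over all length-2 walks i = v_0 → v_1 → … → v_2 = j of Σ_t A[v_t][v_{t+1}]. For example, for (i, j) = (0, 1) we minimise over 2 possible intermediate vertex sequences; the minimum is 9, attained along the walk 0 → 0 → 1.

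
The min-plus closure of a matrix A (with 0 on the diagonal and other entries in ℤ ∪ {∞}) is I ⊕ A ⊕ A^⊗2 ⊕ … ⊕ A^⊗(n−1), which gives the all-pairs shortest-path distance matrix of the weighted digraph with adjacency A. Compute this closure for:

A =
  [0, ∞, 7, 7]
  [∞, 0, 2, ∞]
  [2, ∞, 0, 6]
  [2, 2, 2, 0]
Closure =
  [0, 9, 7, 7]
  [4, 0, 2, 8]
  [2, 8, 0, 6]
  [2, 2, 2, 0]

This is the Floyd-Warshall all-pairs shortest-path computation. For each intermediate vertex k = 0, 1, …, 3, update dist[i][j] ← min(dist[i][j], dist[i][k] + dist[k][j]). The final matrix gives, for each (i, j), the minimum total weight of any directed path from i to j (possibly empty when i = j).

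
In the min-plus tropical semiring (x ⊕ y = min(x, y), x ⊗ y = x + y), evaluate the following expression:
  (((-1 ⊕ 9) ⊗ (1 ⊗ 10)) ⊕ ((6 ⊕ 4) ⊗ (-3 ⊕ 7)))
(((-1 ⊕ 9) ⊗ (1 ⊗ 10)) ⊕ ((6 ⊕ 4) ⊗ (-3 ⊕ 7))) = 1

Expand innermost to outermost. Recall ⊕ takes the minimum of its arguments and ⊗ takes their sum. Working out the expression (((-1 ⊕ 9) ⊗ (1 ⊗ 10)) ⊕ ((6 ⊕ 4) ⊗ (-3 ⊕ 7))) gives 1.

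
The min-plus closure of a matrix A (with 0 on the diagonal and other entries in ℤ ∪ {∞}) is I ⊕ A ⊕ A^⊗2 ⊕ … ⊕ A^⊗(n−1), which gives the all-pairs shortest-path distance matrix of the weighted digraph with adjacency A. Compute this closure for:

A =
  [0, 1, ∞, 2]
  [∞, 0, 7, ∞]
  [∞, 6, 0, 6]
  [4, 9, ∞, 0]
Closure =
  [0, 1, 8, 2]
  [17, 0, 7, 13]
  [10, 6, 0, 6]
  [4, 5, 12, 0]

This is the Floyd-Warshall all-pairs shortest-path computation. For each intermediate vertex k = 0, 1, …, 3, update dist[i][j] ← min(dist[i][j], dist[i][k] + dist[k][j]). The final matrix gives, for each (i, j), the minimum total weight of any directed path from i to j (possibly empty when i = j).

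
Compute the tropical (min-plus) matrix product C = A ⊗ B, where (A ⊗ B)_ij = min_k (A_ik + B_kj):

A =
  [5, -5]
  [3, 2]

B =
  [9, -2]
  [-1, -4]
A ⊗ B =
  [-6, -9]
  [1, -2]

Apply the min-plus product entry-by-entry:
  C[0][0] = min over k of (A[0][0] + B[0][0] = 5 + 9 = 14, A[0][1] + B[1][0] = -5 + -1 = -6) = -6 (attained at k = 1)
  C[0][1] = min over k of (A[0][0] + B[0][1] = 5 + -2 = 3, A[0][1] + B[1][1] = -5 + -4 = -9) = -9 (attained at k = 1)
  C[1][0] = min over k of (A[1][0] + B[0][0] = 3 + 9 = 12, A[1][1] + B[1][0] = 2 + -1 = 1) = 1 (attained at k = 1)
  C[1][1] = min over k of (A[1][0] + B[0][1] = 3 + -2 = 1, A[1][1] + B[1][1] = 2 + -4 = -2) = -2 (attained at k = 1)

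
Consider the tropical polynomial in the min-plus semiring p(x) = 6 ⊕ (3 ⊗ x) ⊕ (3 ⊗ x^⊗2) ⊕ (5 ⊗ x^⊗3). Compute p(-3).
p(-3) = -4

A tropical monomial a ⊗ x^⊗i evaluates to a + i · x. Evaluating each term at x = -3:
  Term 0 contributes 6 + 0 · -3 = 6
  Term 1 contributes 3 + 1 · -3 = 0
  Term 2 contributes 3 + 2 · -3 = -3
  Term 3 contributes 5 + 3 · -3 = -4
p(-3) = ⊕ of these = min[6, 0, -3, -4] = -4.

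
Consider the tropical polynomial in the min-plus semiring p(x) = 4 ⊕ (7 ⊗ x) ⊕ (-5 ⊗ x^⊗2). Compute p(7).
p(7) = 4

A tropical monomial a ⊗ x^⊗i evaluates to a + i · x. Evaluating each term at x = 7:
  Term 0 contributes 4 + 0 · 7 = 4
  Term 1 contributes 7 + 1 · 7 = 14
  Term 2 contributes -5 + 2 · 7 = 9
p(7) = ⊕ of these = min[4, 14, 9] = 4.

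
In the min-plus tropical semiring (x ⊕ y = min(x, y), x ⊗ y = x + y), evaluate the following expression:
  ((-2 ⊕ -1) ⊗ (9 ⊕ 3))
((-2 ⊕ -1) ⊗ (9 ⊕ 3)) = 1

Expand innermost to outermost. Recall ⊕ takes the minimum of its arguments and ⊗ takes their sum. Working out the expression ((-2 ⊕ -1) ⊗ (9 ⊕ 3)) gives 1.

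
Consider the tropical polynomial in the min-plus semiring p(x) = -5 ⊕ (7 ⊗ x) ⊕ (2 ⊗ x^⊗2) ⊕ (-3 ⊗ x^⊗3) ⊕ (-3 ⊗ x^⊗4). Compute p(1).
p(1) = -5

A tropical monomial a ⊗ x^⊗i evaluates to a + i · x. Evaluating each term at x = 1:
  Term 0 contributes -5 + 0 · 1 = -5
  Term 1 contributes 7 + 1 · 1 = 8
  Term 2 contributes 2 + 2 · 1 = 4
  Term 3 contributes -3 + 3 · 1 = 0
  Term 4 contributes -3 + 4 · 1 = 1
p(1) = ⊕ of these = min[-5, 8, 4, 0, 1] = -5.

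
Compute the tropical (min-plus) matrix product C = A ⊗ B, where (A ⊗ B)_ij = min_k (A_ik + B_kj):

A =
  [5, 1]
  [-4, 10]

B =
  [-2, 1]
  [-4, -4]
A ⊗ B =
  [-3, -3]
  [-6, -3]

Apply the min-plus product entry-by-entry:
  C[0][0] = min over k of (A[0][0] + B[0][0] = 5 + -2 = 3, A[0][1] + B[1][0] = 1 + -4 = -3) = -3 (attained at k = 1)
  C[0][1] = min over k of (A[0][0] + B[0][1] = 5 + 1 = 6, A[0][1] + B[1][1] = 1 + -4 = -3) = -3 (attained at k = 1)
  C[1][0] = min over k of (A[1][0] + B[0][0] = -4 + -2 = -6, A[1][1] + B[1][0] = 10 + -4 = 6) = -6 (attained at k = 0)
  C[1][1] = min over k of (A[1][0] + B[0][1] = -4 + 1 = -3, A[1][1] + B[1][1] = 10 + -4 = 6) = -3 (attained at k = 0)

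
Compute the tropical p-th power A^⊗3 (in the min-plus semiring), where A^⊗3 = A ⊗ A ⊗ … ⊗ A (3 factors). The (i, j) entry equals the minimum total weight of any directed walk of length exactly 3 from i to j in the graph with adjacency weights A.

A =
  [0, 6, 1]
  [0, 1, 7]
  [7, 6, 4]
A^⊗3 =
  [0, 6, 1]
  [0, 3, 1]
  [6, 8, 7]

Each entry (A^⊗3)_ij equals the minimum over all length-3 walks i = v_0 → v_1 → … → v_3 = j of Σ_t A[v_t][v_{t+1}]. For example, for (i, j) = (0, 2) we minimise over 9 possible intermediate vertex sequences; the minimum is 1, attained along the walk 0 → 0 → 0 → 2.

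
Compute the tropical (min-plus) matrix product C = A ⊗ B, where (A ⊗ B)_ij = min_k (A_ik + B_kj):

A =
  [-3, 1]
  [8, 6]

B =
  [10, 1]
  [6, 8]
A ⊗ B =
  [7, -2]
  [12, 9]

Apply the min-plus product entry-by-entry:
  C[0][0] = min over k of (A[0][0] + B[0][0] = -3 + 10 = 7, A[0][1] + B[1][0] = 1 + 6 = 7) = 7 (attained at k = 0)
  C[0][1] = min over k of (A[0][0] + B[0][1] = -3 + 1 = -2, A[0][1] + B[1][1] = 1 + 8 = 9) = -2 (attained at k = 0)
  C[1][0] = min over k of (A[1][0] + B[0][0] = 8 + 10 = 18, A[1][1] + B[1][0] = 6 + 6 = 12) = 12 (attained at k = 1)
  C[1][1] = min over k of (A[1][0] + B[0][1] = 8 + 1 = 9, A[1][1] + B[1][1] = 6 + 8 = 14) = 9 (attained at k = 0)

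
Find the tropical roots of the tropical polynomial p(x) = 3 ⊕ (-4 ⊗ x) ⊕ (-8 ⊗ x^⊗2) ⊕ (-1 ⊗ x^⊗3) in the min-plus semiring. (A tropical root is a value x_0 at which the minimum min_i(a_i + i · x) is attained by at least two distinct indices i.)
Roots: {-7, 4, 7}

Each tropical root is a break point of the lower envelope of the lines y = a_i + i · x (there are 4 lines, with slopes 0, 1, ..., 3). Only the lines that attain the minimum somewhere contribute to roots; other lines are dominated. Here the surviving (envelope) indices are i = 3, i = 2, i = 1, i = 0.
Intersections between consecutive envelope lines give the roots: for adjacent envelope indices i < j the intersection is x = (a_i − a_j) / (j − i). Reading off the sorted break points: {-7, 4, 7}.
Verification: at each break x_0, at least two indices attain the minimum of min_i(a_i + i · x_0).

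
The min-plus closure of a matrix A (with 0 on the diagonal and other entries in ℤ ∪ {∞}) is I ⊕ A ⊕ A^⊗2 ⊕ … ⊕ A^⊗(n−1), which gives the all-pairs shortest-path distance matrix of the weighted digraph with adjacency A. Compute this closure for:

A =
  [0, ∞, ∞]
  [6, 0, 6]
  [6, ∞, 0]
Closure =
  [0, ∞, ∞]
  [6, 0, 6]
  [6, ∞, 0]

This is the Floyd-Warshall all-pairs shortest-path computation. For each intermediate vertex k = 0, 1, …, 2, update dist[i][j] ← min(dist[i][j], dist[i][k] + dist[k][j]). The final matrix gives, for each (i, j), the minimum total weight of any directed path from i to j (possibly empty when i = j).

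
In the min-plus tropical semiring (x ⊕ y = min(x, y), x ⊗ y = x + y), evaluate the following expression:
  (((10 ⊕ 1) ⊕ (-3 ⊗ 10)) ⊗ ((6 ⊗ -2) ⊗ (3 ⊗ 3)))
(((10 ⊕ 1) ⊕ (-3 ⊗ 10)) ⊗ ((6 ⊗ -2) ⊗ (3 ⊗ 3))) = 11

Expand innermost to outermost. Recall ⊕ takes the minimum of its arguments and ⊗ takes their sum. Working out the expression (((10 ⊕ 1) ⊕ (-3 ⊗ 10)) ⊗ ((6 ⊗ -2) ⊗ (3 ⊗ 3))) gives 11.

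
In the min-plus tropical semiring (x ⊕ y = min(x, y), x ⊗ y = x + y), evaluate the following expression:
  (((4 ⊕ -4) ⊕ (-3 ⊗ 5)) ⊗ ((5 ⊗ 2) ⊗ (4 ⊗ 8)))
(((4 ⊕ -4) ⊕ (-3 ⊗ 5)) ⊗ ((5 ⊗ 2) ⊗ (4 ⊗ 8))) = 15

Expand innermost to outermost. Recall ⊕ takes the minimum of its arguments and ⊗ takes their sum. Working out the expression (((4 ⊕ -4) ⊕ (-3 ⊗ 5)) ⊗ ((5 ⊗ 2) ⊗ (4 ⊗ 8))) gives 15.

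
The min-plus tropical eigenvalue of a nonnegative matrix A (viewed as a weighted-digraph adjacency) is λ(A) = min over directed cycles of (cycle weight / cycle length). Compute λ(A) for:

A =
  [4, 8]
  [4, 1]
λ(A) = 1

Enumerate directed cycles and compute their means (weight / length). Sample:
  cycle 0 → 0: weight = 4, length = 1, mean = 4/1 ≈ 4.000
  cycle 1 → 1: weight = 1, length = 1, mean = 1/1 ≈ 1.000
  cycle 0 → 1 → 0: weight = 12, length = 2, mean = 12/2 ≈ 6.000
  cycle 1 → 0 → 1: weight = 12, length = 2, mean = 12/2 ≈ 6.000
Minimum mean = 1.000, attained e.g. along the cycle 1 → 1 with weight 1 and length 1. So λ(A) = 1/1 = 1.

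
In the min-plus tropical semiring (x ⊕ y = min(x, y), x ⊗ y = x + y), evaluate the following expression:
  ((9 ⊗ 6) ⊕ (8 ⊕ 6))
((9 ⊗ 6) ⊕ (8 ⊕ 6)) = 6

Expand innermost to outermost. Recall ⊕ takes the minimum of its arguments and ⊗ takes their sum. Working out the expression ((9 ⊗ 6) ⊕ (8 ⊕ 6)) gives 6.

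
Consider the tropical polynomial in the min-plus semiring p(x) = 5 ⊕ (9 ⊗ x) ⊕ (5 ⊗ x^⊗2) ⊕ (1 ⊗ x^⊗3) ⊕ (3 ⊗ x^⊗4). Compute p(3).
p(3) = 5

A tropical monomial a ⊗ x^⊗i evaluates to a + i · x. Evaluating each term at x = 3:
  Term 0 contributes 5 + 0 · 3 = 5
  Term 1 contributes 9 + 1 · 3 = 12
  Term 2 contributes 5 + 2 · 3 = 11
  Term 3 contributes 1 + 3 · 3 = 10
  Term 4 contributes 3 + 4 · 3 = 15
p(3) = ⊕ of these = min[5, 12, 11, 10, 15] = 5.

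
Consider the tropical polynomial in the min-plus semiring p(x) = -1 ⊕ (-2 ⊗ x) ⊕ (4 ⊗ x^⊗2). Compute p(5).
p(5) = -1

A tropical monomial a ⊗ x^⊗i evaluates to a + i · x. Evaluating each term at x = 5:
  Term 0 contributes -1 + 0 · 5 = -1
  Term 1 contributes -2 + 1 · 5 = 3
  Term 2 contributes 4 + 2 · 5 = 14
p(5) = ⊕ of these = min[-1, 3, 14] = -1.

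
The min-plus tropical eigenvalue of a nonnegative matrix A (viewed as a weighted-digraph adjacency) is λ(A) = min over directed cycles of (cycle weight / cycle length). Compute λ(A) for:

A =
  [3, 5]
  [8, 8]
λ(A) = 3

Enumerate directed cycles and compute their means (weight / length). Sample:
  cycle 0 → 0: weight = 3, length = 1, mean = 3/1 ≈ 3.000
  cycle 1 → 1: weight = 8, length = 1, mean = 8/1 ≈ 8.000
  cycle 0 → 1 → 0: weight = 13, length = 2, mean = 13/2 ≈ 6.500
  cycle 1 → 0 → 1: weight = 13, length = 2, mean = 13/2 ≈ 6.500
Minimum mean = 3.000, attained e.g. along the cycle 0 → 0 with weight 3 and length 1. So λ(A) = 3/1 = 3.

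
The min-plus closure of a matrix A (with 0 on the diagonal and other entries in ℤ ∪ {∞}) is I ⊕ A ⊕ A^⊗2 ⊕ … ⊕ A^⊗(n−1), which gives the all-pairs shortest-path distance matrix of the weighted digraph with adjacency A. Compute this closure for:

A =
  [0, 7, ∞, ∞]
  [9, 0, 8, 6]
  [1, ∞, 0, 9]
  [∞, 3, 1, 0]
Closure =
  [0, 7, 14, 13]
  [8, 0, 7, 6]
  [1, 8, 0, 9]
  [2, 3, 1, 0]

This is the Floyd-Warshall all-pairs shortest-path computation. For each intermediate vertex k = 0, 1, …, 3, update dist[i][j] ← min(dist[i][j], dist[i][k] + dist[k][j]). The final matrix gives, for each (i, j), the minimum total weight of any directed path from i to j (possibly empty when i = j).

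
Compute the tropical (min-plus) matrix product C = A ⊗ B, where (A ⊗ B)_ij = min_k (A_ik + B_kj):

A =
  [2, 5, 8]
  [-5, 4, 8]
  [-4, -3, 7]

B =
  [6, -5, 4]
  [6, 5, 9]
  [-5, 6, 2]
A ⊗ B =
  [3, -3, 6]
  [1, -10, -1]
  [2, -9, 0]

Apply the min-plus product entry-by-entry:
  C[0][0] = min over k of (A[0][0] + B[0][0] = 2 + 6 = 8, A[0][1] + B[1][0] = 5 + 6 = 11, A[0][2] + B[2][0] = 8 + -5 = 3) = 3 (attained at k = 2)
  C[0][1] = min over k of (A[0][0] + B[0][1] = 2 + -5 = -3, A[0][1] + B[1][1] = 5 + 5 = 10, A[0][2] + B[2][1] = 8 + 6 = 14) = -3 (attained at k = 0)
  C[0][2] = min over k of (A[0][0] + B[0][2] = 2 + 4 = 6, A[0][1] + B[1][2] = 5 + 9 = 14, A[0][2] + B[2][2] = 8 + 2 = 10) = 6 (attained at k = 0)
  C[1][0] = min over k of (A[1][0] + B[0][0] = -5 + 6 = 1, A[1][1] + B[1][0] = 4 + 6 = 10, A[1][2] + B[2][0] = 8 + -5 = 3) = 1 (attained at k = 0)
  C[1][1] = min over k of (A[1][0] + B[0][1] = -5 + -5 = -10, A[1][1] + B[1][1] = 4 + 5 = 9, A[1][2] + B[2][1] = 8 + 6 = 14) = -10 (attained at k = 0)
  C[1][2] = min over k of (A[1][0] + B[0][2] = -5 + 4 = -1, A[1][1] + B[1][2] = 4 + 9 = 13, A[1][2] + B[2][2] = 8 + 2 = 10) = -1 (attained at k = 0)
  C[2][0] = min over k of (A[2][0] + B[0][0] = -4 + 6 = 2, A[2][1] + B[1][0] = -3 + 6 = 3, A[2][2] + B[2][0] = 7 + -5 = 2) = 2 (attained at k = 0)
  C[2][1] = min over k of (A[2][0] + B[0][1] = -4 + -5 = -9, A[2][1] + B[1][1] = -3 + 5 = 2, A[2][2] + B[2][1] = 7 + 6 = 13) = -9 (attained at k = 0)
  C[2][2] = min over k of (A[2][0] + B[0][2] = -4 + 4 = 0, A[2][1] + B[1][2] = -3 + 9 = 6, A[2][2] + B[2][2] = 7 + 2 = 9) = 0 (attained at k = 0)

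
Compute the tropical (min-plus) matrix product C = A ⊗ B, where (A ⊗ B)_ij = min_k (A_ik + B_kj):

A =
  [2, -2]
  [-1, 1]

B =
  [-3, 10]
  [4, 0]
A ⊗ B =
  [-1, -2]
  [-4, 1]

Apply the min-plus product entry-by-entry:
  C[0][0] = min over k of (A[0][0] + B[0][0] = 2 + -3 = -1, A[0][1] + B[1][0] = -2 + 4 = 2) = -1 (attained at k = 0)
  C[0][1] = min over k of (A[0][0] + B[0][1] = 2 + 10 = 12, A[0][1] + B[1][1] = -2 + 0 = -2) = -2 (attained at k = 1)
  C[1][0] = min over k of (A[1][0] + B[0][0] = -1 + -3 = -4, A[1][1] + B[1][0] = 1 + 4 = 5) = -4 (attained at k = 0)
  C[1][1] = min over k of (A[1][0] + B[0][1] = -1 + 10 = 9, A[1][1] + B[1][1] = 1 + 0 = 1) = 1 (attained at k = 1)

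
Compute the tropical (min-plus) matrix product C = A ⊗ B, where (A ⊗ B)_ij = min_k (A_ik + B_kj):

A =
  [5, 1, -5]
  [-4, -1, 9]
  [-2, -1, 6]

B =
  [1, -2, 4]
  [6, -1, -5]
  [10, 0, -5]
A ⊗ B =
  [5, -5, -10]
  [-3, -6, -6]
  [-1, -4, -6]

Apply the min-plus product entry-by-entry:
  C[0][0] = min over k of (A[0][0] + B[0][0] = 5 + 1 = 6, A[0][1] + B[1][0] = 1 + 6 = 7, A[0][2] + B[2][0] = -5 + 10 = 5) = 5 (attained at k = 2)
  C[0][1] = min over k of (A[0][0] + B[0][1] = 5 + -2 = 3, A[0][1] + B[1][1] = 1 + -1 = 0, A[0][2] + B[2][1] = -5 + 0 = -5) = -5 (attained at k = 2)
  C[0][2] = min over k of (A[0][0] + B[0][2] = 5 + 4 = 9, A[0][1] + B[1][2] = 1 + -5 = -4, A[0][2] + B[2][2] = -5 + -5 = -10) = -10 (attained at k = 2)
  C[1][0] = min over k of (A[1][0] + B[0][0] = -4 + 1 = -3, A[1][1] + B[1][0] = -1 + 6 = 5, A[1][2] + B[2][0] = 9 + 10 = 19) = -3 (attained at k = 0)
  C[1][1] = min over k of (A[1][0] + B[0][1] = -4 + -2 = -6, A[1][1] + B[1][1] = -1 + -1 = -2, A[1][2] + B[2][1] = 9 + 0 = 9) = -6 (attained at k = 0)
  C[1][2] = min over k of (A[1][0] + B[0][2] = -4 + 4 = 0, A[1][1] + B[1][2] = -1 + -5 = -6, A[1][2] + B[2][2] = 9 + -5 = 4) = -6 (attained at k = 1)
  C[2][0] = min over k of (A[2][0] + B[0][0] = -2 + 1 = -1, A[2][1] + B[1][0] = -1 + 6 = 5, A[2][2] + B[2][0] = 6 + 10 = 16) = -1 (attained at k = 0)
  C[2][1] = min over k of (A[2][0] + B[0][1] = -2 + -2 = -4, A[2][1] + B[1][1] = -1 + -1 = -2, A[2][2] + B[2][1] = 6 + 0 = 6) = -4 (attained at k = 0)
  C[2][2] = min over k of (A[2][0] + B[0][2] = -2 + 4 = 2, A[2][1] + B[1][2] = -1 + -5 = -6, A[2][2] + B[2][2] = 6 + -5 = 1) = -6 (attained at k = 1)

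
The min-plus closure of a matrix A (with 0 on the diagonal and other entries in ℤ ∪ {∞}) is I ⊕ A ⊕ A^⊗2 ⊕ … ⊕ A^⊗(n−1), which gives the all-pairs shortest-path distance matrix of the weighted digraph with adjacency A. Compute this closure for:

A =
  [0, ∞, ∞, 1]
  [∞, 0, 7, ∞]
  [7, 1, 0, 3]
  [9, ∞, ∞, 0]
Closure =
  [0, ∞, ∞, 1]
  [14, 0, 7, 10]
  [7, 1, 0, 3]
  [9, ∞, ∞, 0]

This is the Floyd-Warshall all-pairs shortest-path computation. For each intermediate vertex k = 0, 1, …, 3, update dist[i][j] ← min(dist[i][j], dist[i][k] + dist[k][j]). The final matrix gives, for each (i, j), the minimum total weight of any directed path from i to j (possibly empty when i = j).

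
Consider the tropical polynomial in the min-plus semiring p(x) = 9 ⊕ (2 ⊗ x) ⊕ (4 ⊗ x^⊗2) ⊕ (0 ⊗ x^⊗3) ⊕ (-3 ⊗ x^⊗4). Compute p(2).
p(2) = 4

A tropical monomial a ⊗ x^⊗i evaluates to a + i · x. Evaluating each term at x = 2:
  Term 0 contributes 9 + 0 · 2 = 9
  Term 1 contributes 2 + 1 · 2 = 4
  Term 2 contributes 4 + 2 · 2 = 8
  Term 3 contributes 0 + 3 · 2 = 6
  Term 4 contributes -3 + 4 · 2 = 5
p(2) = ⊕ of these = min[9, 4, 8, 6, 5] = 4.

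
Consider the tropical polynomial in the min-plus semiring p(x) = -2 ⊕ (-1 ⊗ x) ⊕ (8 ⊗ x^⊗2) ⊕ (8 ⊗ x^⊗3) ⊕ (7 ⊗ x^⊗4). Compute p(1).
p(1) = -2

A tropical monomial a ⊗ x^⊗i evaluates to a + i · x. Evaluating each term at x = 1:
  Term 0 contributes -2 + 0 · 1 = -2
  Term 1 contributes -1 + 1 · 1 = 0
  Term 2 contributes 8 + 2 · 1 = 10
  Term 3 contributes 8 + 3 · 1 = 11
  Term 4 contributes 7 + 4 · 1 = 11
p(1) = ⊕ of these = min[-2, 0, 10, 11, 11] = -2.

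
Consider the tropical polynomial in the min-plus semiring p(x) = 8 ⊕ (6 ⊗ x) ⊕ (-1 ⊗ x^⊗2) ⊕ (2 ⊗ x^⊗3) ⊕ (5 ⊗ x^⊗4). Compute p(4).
p(4) = 7

A tropical monomial a ⊗ x^⊗i evaluates to a + i · x. Evaluating each term at x = 4:
  Term 0 contributes 8 + 0 · 4 = 8
  Term 1 contributes 6 + 1 · 4 = 10
  Term 2 contributes -1 + 2 · 4 = 7
  Term 3 contributes 2 + 3 · 4 = 14
  Term 4 contributes 5 + 4 · 4 = 21
p(4) = ⊕ of these = min[8, 10, 7, 14, 21] = 7.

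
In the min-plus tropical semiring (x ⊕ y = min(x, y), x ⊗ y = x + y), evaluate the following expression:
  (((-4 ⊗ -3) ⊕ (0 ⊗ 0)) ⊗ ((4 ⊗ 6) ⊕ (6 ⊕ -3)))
(((-4 ⊗ -3) ⊕ (0 ⊗ 0)) ⊗ ((4 ⊗ 6) ⊕ (6 ⊕ -3))) = -10

Expand innermost to outermost. Recall ⊕ takes the minimum of its arguments and ⊗ takes their sum. Working out the expression (((-4 ⊗ -3) ⊕ (0 ⊗ 0)) ⊗ ((4 ⊗ 6) ⊕ (6 ⊕ -3))) gives -10.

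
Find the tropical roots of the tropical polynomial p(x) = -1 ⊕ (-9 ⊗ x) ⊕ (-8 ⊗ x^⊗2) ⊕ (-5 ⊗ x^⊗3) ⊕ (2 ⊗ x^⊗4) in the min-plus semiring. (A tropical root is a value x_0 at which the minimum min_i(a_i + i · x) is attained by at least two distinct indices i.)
Roots: {-7, -3, -1, 8}

Each tropical root is a break point of the lower envelope of the lines y = a_i + i · x (there are 5 lines, with slopes 0, 1, ..., 4). Only the lines that attain the minimum somewhere contribute to roots; other lines are dominated. Here the surviving (envelope) indices are i = 4, i = 3, i = 2, i = 1, i = 0.
Intersections between consecutive envelope lines give the roots: for adjacent envelope indices i < j the intersection is x = (a_i − a_j) / (j − i). Reading off the sorted break points: {-7, -3, -1, 8}.
Verification: at each break x_0, at least two indices attain the minimum of min_i(a_i + i · x_0).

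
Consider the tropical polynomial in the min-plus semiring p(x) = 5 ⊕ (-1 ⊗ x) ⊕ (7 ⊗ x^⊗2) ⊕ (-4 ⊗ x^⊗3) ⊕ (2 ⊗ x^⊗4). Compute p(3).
p(3) = 2

A tropical monomial a ⊗ x^⊗i evaluates to a + i · x. Evaluating each term at x = 3:
  Term 0 contributes 5 + 0 · 3 = 5
  Term 1 contributes -1 + 1 · 3 = 2
  Term 2 contributes 7 + 2 · 3 = 13
  Term 3 contributes -4 + 3 · 3 = 5
  Term 4 contributes 2 + 4 · 3 = 14
p(3) = ⊕ of these = min[5, 2, 13, 5, 14] = 2.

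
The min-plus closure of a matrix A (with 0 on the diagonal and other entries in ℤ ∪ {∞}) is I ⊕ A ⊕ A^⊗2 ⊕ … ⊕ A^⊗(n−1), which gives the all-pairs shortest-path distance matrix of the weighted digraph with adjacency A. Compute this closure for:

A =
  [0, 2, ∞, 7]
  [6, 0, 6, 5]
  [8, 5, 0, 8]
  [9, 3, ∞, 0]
Closure =
  [0, 2, 8, 7]
  [6, 0, 6, 5]
  [8, 5, 0, 8]
  [9, 3, 9, 0]

This is the Floyd-Warshall all-pairs shortest-path computation. For each intermediate vertex k = 0, 1, …, 3, update dist[i][j] ← min(dist[i][j], dist[i][k] + dist[k][j]). The final matrix gives, for each (i, j), the minimum total weight of any directed path from i to j (possibly empty when i = j).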